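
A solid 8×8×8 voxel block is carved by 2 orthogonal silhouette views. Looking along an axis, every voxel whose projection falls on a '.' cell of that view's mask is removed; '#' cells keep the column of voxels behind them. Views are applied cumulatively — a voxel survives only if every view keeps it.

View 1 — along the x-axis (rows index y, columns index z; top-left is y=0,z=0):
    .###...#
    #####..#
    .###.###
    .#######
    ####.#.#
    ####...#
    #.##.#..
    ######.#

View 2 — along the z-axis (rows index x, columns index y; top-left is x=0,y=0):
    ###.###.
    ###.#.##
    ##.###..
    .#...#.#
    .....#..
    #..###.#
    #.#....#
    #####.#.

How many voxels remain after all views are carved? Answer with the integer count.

remaining voxels: 194

initial block: 8^3 = 512
step 1: project along x, AND mask (45/64) → |grid| = 360
step 2: project along z, AND mask (35/64) → |grid| = 194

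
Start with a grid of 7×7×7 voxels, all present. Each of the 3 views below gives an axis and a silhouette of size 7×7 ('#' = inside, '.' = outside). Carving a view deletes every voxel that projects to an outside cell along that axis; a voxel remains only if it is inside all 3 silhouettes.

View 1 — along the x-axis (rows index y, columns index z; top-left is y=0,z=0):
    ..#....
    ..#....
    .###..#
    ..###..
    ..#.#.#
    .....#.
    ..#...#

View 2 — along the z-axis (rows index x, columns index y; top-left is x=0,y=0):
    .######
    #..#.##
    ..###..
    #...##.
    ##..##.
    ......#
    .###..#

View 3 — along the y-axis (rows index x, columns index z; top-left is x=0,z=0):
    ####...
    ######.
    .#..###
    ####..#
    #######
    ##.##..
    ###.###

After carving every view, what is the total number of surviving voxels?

before carving: 343 voxels (7×7×7)
carve view 1 (along x, YZ-mask fill 15/49): 105 voxels remain
carve view 2 (along z, XY-mask fill 25/49): 54 voxels remain
carve view 3 (along y, XZ-mask fill 36/49): 36 voxels remain

remaining voxels: 36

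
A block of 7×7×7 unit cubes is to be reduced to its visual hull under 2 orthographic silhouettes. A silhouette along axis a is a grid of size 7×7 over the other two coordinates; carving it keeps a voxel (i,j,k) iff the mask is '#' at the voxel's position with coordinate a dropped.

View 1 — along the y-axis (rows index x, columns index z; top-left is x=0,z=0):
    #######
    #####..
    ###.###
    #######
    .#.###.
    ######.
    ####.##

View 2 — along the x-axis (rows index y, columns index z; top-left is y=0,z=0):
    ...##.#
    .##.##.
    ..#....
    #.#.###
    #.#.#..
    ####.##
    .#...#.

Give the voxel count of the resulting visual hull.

full grid |V| = 343
  1. axis=1 (XZ plane), |mask|=41  ⇒  voxels=287
  2. axis=0 (YZ plane), |mask|=24  ⇒  voxels=141

|visual hull| = 141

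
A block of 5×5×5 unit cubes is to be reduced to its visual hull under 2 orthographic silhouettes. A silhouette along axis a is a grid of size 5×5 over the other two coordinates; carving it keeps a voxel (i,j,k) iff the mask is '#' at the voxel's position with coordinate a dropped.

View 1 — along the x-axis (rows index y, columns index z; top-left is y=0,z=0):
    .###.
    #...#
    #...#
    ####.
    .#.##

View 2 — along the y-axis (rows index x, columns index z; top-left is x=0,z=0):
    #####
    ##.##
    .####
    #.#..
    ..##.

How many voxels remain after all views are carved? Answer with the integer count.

voxel count = 47

start: 5×5×5 = 125 voxels
after view 1 [x-axis, 14 of 25 cells solid] → remaining = 70
after view 2 [y-axis, 17 of 25 cells solid] → remaining = 47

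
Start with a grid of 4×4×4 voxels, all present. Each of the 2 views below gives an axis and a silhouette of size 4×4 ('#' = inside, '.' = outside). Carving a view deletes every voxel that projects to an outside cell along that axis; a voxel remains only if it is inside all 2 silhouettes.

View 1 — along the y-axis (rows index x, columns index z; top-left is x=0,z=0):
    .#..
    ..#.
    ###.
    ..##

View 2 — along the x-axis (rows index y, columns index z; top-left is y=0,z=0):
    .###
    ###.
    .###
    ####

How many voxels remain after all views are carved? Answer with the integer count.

start: 4×4×4 = 64 voxels
carve view 1 (along y, XZ-mask fill 7/16): 28 voxels remain
carve view 2 (along x, YZ-mask fill 13/16): 25 voxels remain

25 voxels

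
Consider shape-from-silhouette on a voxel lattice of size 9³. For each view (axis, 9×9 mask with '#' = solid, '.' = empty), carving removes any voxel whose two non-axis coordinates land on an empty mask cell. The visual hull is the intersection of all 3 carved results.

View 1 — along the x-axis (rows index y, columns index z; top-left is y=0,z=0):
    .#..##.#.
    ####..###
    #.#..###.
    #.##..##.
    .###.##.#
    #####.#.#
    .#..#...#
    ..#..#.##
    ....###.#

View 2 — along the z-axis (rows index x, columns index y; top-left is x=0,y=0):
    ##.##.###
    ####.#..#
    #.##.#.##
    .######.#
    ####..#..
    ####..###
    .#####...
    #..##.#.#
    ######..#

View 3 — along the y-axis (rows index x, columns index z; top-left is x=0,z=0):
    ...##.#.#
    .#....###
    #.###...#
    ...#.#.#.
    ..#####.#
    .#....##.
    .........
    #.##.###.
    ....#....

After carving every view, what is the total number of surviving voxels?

|visual hull| = 97

initial block: 9^3 = 729
V1 x: intersect with YZ mask (45 set) -- 405 left
V2 z: intersect with XY mask (55 set) -- 277 left
V3 y: intersect with XZ mask (32 set) -- 97 left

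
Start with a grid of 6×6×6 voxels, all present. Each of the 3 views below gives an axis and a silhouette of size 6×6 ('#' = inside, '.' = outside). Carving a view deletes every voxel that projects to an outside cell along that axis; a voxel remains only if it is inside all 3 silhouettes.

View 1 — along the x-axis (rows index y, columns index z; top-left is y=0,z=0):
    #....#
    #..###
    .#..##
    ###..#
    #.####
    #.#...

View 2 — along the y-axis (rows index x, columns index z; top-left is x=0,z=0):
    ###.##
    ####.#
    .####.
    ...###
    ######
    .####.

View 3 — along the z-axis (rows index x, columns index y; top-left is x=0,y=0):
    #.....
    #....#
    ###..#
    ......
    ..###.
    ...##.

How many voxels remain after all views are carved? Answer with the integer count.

28 voxels

initial block: 6^3 = 216
after view 1 [x-axis, 20 of 36 cells solid] → remaining = 120
after view 2 [y-axis, 27 of 36 cells solid] → remaining = 85
after view 3 [z-axis, 12 of 36 cells solid] → remaining = 28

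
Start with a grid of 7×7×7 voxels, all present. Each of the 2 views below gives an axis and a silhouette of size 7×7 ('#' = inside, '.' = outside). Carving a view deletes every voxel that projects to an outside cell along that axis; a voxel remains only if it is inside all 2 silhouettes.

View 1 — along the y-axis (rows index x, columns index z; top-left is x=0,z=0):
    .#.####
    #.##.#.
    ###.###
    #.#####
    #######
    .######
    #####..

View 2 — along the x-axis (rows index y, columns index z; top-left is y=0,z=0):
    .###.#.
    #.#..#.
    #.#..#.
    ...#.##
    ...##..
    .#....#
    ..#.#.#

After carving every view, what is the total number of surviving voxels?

full grid |V| = 343
carve view 1 (along y, XZ-mask fill 39/49): 273 voxels remain
carve view 2 (along x, YZ-mask fill 20/49): 113 voxels remain

remaining voxels: 113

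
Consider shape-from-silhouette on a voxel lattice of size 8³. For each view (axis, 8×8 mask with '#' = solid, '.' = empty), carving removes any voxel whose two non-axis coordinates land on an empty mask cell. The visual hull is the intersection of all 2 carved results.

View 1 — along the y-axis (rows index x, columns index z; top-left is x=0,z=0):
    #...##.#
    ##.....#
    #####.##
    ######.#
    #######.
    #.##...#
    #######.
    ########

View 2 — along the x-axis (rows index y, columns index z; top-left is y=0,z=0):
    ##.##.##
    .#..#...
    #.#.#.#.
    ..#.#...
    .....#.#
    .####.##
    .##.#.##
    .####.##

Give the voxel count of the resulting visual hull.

full grid |V| = 512
step 1: project along y, AND mask (47/64) → |grid| = 376
step 2: project along x, AND mask (33/64) → |grid| = 191

191 voxels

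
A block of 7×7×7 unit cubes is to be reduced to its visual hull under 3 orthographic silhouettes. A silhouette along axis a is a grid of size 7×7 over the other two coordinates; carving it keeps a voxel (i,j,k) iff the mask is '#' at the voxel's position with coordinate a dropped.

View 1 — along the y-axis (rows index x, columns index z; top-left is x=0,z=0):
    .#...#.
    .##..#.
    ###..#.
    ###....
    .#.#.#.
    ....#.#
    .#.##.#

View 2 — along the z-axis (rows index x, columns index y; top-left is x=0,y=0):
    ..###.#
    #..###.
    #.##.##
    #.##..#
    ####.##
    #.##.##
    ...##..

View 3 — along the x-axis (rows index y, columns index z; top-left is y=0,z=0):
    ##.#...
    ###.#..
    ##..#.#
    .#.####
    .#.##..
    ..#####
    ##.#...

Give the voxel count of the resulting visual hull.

|visual hull| = 52

start: 7×7×7 = 343 voxels
V1 y: intersect with XZ mask (21 set) -- 147 left
V2 z: intersect with XY mask (30 set) -- 88 left
V3 x: intersect with YZ mask (27 set) -- 52 left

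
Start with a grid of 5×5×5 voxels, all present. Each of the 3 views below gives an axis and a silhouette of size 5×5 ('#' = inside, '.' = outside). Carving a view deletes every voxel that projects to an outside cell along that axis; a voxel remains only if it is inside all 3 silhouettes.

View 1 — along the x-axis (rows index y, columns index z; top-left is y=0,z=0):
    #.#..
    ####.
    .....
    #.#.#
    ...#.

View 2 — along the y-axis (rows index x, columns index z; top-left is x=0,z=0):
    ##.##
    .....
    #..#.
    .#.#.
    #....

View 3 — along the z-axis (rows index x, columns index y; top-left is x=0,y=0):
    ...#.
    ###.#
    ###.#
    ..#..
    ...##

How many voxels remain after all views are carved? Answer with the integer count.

voxel count = 7

before carving: 125 voxels (5×5×5)
after view 1 [x-axis, 10 of 25 cells solid] → remaining = 50
after view 2 [y-axis, 9 of 25 cells solid] → remaining = 18
after view 3 [z-axis, 12 of 25 cells solid] → remaining = 7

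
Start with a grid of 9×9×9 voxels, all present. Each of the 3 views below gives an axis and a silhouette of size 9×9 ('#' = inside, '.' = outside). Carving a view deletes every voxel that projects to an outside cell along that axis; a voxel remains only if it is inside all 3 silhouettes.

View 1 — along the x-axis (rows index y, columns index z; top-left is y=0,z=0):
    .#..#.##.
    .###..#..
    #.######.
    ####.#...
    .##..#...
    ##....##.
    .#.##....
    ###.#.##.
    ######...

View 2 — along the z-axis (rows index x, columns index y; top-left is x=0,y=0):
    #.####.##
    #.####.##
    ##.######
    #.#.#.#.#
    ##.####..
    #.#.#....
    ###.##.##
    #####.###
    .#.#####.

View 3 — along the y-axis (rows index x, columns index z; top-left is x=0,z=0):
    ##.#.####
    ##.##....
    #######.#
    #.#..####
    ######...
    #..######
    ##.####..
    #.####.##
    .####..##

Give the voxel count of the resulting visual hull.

185 voxels

start: 9×9×9 = 729 voxels
carve view 1 (along x, YZ-mask fill 42/81): 378 voxels remain
carve view 2 (along z, XY-mask fill 57/81): 262 voxels remain
carve view 3 (along y, XZ-mask fill 57/81): 185 voxels remain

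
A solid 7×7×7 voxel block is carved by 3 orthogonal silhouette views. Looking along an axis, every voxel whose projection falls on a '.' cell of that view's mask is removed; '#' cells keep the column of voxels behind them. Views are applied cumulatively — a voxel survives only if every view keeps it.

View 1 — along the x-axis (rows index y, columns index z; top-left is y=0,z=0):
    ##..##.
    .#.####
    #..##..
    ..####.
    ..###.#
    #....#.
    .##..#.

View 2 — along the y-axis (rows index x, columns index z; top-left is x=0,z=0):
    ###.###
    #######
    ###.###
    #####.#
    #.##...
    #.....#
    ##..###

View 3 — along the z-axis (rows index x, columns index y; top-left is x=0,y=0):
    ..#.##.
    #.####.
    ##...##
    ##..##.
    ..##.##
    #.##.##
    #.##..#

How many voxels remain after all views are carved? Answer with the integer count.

voxel count = 68

full grid |V| = 343
  1. axis=0 (YZ plane), |mask|=25  ⇒  voxels=175
  2. axis=1 (XZ plane), |mask|=35  ⇒  voxels=120
  3. axis=2 (XY plane), |mask|=29  ⇒  voxels=68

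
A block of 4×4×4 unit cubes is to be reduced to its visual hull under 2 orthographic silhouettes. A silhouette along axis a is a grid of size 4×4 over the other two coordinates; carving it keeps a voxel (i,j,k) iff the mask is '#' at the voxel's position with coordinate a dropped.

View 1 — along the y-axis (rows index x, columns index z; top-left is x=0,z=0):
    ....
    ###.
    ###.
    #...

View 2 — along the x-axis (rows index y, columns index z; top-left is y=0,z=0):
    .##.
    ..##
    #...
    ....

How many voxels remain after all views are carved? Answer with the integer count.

start: 4×4×4 = 64 voxels
V1 y: intersect with XZ mask (7 set) -- 28 left
V2 x: intersect with YZ mask (5 set) -- 9 left

remaining voxels: 9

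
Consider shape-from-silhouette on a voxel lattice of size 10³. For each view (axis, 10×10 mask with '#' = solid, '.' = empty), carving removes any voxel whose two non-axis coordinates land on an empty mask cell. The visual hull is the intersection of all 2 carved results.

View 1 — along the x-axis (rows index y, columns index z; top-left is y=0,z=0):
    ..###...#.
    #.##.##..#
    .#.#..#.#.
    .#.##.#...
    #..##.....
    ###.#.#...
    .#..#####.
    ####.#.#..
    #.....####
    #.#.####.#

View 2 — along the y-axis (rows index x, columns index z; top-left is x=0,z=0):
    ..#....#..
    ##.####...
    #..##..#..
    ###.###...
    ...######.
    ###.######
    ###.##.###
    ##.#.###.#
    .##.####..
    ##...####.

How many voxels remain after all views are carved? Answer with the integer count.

start: 10×10×10 = 1000 voxels
carve view 1 (along x, YZ-mask fill 50/100): 500 voxels remain
carve view 2 (along y, XZ-mask fill 60/100): 306 voxels remain

voxel count = 306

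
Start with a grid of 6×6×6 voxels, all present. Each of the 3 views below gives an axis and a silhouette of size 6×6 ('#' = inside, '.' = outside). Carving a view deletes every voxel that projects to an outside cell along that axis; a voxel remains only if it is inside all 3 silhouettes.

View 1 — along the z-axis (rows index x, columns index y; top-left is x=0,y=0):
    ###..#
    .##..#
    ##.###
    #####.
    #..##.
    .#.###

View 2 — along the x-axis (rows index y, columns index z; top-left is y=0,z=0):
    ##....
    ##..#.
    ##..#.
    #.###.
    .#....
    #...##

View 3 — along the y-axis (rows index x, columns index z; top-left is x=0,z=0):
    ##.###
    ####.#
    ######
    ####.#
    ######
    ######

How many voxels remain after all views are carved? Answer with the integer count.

start: 6×6×6 = 216 voxels
carve view 1 (along z, XY-mask fill 24/36): 144 voxels remain
carve view 2 (along x, YZ-mask fill 16/36): 64 voxels remain
carve view 3 (along y, XZ-mask fill 33/36): 58 voxels remain

remaining voxels: 58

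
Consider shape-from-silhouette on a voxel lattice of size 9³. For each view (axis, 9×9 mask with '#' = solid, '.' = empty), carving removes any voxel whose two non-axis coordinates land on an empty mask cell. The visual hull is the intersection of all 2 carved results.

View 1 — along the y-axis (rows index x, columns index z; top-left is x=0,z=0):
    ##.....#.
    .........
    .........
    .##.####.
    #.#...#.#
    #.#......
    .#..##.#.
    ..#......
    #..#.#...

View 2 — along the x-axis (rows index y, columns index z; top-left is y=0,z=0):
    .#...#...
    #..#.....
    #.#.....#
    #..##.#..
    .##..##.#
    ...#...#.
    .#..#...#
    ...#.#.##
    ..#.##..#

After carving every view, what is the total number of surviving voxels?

before carving: 729 voxels (9×9×9)
step 1: project along y, AND mask (23/81) → |grid| = 207
step 2: project along x, AND mask (29/81) → |grid| = 70

remaining voxels: 70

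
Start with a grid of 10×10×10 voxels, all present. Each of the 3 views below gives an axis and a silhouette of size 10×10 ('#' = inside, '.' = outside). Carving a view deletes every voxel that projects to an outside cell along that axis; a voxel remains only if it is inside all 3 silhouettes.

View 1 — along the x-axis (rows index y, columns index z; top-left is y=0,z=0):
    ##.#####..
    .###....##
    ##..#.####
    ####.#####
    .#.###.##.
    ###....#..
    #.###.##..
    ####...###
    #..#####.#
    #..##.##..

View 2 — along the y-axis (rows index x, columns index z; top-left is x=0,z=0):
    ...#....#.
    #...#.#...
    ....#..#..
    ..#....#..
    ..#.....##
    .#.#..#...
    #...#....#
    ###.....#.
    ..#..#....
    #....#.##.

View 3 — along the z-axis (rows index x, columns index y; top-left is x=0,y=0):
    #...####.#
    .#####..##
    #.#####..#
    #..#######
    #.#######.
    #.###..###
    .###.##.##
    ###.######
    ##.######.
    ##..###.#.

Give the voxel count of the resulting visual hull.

before carving: 1000 voxels (10×10×10)
step 1: project along x, AND mask (63/100) → |grid| = 630
step 2: project along y, AND mask (28/100) → |grid| = 177
step 3: project along z, AND mask (73/100) → |grid| = 130

remaining voxels: 130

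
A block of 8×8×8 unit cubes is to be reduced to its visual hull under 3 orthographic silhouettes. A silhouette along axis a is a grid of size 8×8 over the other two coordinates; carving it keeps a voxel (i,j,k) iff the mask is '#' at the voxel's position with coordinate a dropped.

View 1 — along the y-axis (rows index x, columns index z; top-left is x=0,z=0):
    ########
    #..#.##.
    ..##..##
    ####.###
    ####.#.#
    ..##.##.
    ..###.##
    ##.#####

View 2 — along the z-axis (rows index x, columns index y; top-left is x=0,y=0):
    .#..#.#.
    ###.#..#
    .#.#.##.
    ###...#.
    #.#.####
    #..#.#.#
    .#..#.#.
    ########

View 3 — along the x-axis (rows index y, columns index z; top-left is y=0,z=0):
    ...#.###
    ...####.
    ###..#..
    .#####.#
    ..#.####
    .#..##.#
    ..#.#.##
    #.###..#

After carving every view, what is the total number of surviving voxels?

remaining voxels: 118

before carving: 512 voxels (8×8×8)
  1. axis=1 (XZ plane), |mask|=45  ⇒  voxels=360
  2. axis=2 (XY plane), |mask|=37  ⇒  voxels=211
  3. axis=0 (YZ plane), |mask|=36  ⇒  voxels=118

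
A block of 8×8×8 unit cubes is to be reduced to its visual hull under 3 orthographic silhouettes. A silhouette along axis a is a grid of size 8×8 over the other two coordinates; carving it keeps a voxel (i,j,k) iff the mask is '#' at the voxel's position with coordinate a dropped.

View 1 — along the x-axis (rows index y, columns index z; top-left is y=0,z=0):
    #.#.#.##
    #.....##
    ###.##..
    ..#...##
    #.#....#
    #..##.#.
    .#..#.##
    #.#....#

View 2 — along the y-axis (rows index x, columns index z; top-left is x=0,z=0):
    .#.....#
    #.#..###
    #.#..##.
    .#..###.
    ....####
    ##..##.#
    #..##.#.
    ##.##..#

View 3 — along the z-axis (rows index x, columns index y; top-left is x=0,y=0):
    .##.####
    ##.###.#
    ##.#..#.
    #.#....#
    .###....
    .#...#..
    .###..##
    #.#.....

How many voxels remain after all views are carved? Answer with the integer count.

initial block: 8^3 = 512
after view 1 [x-axis, 30 of 64 cells solid] → remaining = 240
after view 2 [y-axis, 33 of 64 cells solid] → remaining = 130
after view 3 [z-axis, 31 of 64 cells solid] → remaining = 61

voxel count = 61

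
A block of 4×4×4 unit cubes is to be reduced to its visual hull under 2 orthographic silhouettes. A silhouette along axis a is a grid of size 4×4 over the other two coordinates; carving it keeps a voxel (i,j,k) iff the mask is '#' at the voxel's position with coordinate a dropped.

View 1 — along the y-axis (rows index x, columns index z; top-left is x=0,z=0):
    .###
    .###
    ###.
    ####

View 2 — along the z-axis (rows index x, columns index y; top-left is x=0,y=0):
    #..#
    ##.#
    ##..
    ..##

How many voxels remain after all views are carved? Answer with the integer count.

start: 4×4×4 = 64 voxels
after view 1 [y-axis, 13 of 16 cells solid] → remaining = 52
after view 2 [z-axis, 9 of 16 cells solid] → remaining = 29

remaining voxels: 29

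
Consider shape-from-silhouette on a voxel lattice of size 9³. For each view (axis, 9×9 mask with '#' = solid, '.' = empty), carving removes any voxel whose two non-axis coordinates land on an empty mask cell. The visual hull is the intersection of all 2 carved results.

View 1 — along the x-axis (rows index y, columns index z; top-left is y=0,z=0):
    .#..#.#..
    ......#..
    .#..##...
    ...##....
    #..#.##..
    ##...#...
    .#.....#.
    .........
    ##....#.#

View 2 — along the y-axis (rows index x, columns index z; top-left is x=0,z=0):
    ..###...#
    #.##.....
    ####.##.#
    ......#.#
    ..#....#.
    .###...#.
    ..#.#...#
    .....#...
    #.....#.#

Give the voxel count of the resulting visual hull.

before carving: 729 voxels (9×9×9)
carve view 1 (along x, YZ-mask fill 22/81): 198 voxels remain
carve view 2 (along y, XZ-mask fill 29/81): 58 voxels remain

voxel count = 58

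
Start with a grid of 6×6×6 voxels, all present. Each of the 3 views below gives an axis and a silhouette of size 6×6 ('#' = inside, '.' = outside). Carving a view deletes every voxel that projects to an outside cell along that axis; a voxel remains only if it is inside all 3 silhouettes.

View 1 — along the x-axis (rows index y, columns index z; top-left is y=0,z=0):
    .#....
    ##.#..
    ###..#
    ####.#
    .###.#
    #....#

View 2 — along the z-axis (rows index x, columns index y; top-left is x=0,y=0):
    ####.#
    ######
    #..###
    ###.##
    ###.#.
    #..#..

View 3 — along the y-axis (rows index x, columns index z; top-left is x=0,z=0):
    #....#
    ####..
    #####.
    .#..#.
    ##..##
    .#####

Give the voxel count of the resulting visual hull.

start: 6×6×6 = 216 voxels
[1] x-view keeps 19 columns → grid now 114
[2] z-view keeps 26 columns → grid now 78
[3] y-view keeps 22 columns → grid now 48

|visual hull| = 48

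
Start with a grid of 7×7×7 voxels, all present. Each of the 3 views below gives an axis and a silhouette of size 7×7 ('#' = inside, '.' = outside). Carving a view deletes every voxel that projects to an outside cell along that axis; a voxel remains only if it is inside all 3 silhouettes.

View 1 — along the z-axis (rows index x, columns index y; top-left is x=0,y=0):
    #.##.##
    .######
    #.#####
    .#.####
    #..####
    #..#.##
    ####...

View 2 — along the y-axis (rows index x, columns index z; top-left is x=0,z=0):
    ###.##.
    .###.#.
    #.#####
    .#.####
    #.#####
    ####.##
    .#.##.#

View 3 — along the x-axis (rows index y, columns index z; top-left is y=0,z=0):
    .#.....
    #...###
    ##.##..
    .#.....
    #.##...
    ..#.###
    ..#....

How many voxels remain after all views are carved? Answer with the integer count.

|visual hull| = 58

initial block: 7^3 = 343
carve view 1 (along z, XY-mask fill 35/49): 245 voxels remain
carve view 2 (along y, XZ-mask fill 36/49): 180 voxels remain
carve view 3 (along x, YZ-mask fill 18/49): 58 voxels remain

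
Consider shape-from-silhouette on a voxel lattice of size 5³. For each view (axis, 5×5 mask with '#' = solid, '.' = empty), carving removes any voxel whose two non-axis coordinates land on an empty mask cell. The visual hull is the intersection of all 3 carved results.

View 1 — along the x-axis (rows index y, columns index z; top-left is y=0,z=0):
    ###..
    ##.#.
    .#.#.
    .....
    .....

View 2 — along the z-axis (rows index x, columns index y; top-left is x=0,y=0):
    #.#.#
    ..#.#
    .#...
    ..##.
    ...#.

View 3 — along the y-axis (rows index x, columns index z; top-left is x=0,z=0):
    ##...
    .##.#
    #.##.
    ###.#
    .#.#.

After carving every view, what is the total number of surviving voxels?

full grid |V| = 125
after view 1 [x-axis, 8 of 25 cells solid] → remaining = 40
after view 2 [z-axis, 9 of 25 cells solid] → remaining = 12
after view 3 [y-axis, 14 of 25 cells solid] → remaining = 7

remaining voxels: 7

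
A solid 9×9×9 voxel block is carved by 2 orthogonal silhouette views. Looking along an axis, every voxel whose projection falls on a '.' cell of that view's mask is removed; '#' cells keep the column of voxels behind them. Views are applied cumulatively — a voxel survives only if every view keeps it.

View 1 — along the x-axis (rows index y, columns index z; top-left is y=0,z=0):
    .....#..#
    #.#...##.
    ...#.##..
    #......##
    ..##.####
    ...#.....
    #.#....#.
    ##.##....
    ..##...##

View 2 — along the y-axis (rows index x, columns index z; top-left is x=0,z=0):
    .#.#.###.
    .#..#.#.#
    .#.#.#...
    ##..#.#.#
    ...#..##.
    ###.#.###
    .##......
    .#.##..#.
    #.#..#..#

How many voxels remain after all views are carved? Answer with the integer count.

voxel count = 115

initial block: 9^3 = 729
[1] x-view keeps 30 columns → grid now 270
[2] y-view keeps 37 columns → grid now 115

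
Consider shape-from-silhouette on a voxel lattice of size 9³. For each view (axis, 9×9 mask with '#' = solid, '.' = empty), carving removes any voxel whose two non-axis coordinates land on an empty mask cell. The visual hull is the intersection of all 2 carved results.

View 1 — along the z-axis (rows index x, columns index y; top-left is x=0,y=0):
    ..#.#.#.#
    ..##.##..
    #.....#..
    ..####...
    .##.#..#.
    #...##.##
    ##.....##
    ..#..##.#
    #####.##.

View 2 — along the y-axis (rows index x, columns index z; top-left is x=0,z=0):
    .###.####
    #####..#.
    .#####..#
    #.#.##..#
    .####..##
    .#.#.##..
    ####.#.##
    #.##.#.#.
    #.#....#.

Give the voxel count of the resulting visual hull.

|visual hull| = 197

initial block: 9^3 = 729
step 1: project along z, AND mask (38/81) → |grid| = 342
step 2: project along y, AND mask (49/81) → |grid| = 197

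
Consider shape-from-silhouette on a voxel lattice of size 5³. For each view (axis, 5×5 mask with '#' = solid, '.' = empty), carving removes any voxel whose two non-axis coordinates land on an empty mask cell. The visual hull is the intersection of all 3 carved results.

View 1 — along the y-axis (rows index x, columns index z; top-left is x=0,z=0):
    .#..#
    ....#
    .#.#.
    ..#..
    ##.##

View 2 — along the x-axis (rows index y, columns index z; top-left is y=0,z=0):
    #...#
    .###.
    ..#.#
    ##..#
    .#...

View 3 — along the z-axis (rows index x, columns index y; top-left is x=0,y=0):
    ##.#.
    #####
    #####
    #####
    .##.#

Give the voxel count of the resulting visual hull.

before carving: 125 voxels (5×5×5)
after view 1 [y-axis, 10 of 25 cells solid] → remaining = 50
after view 2 [x-axis, 11 of 25 cells solid] → remaining = 24
after view 3 [z-axis, 21 of 25 cells solid] → remaining = 17

remaining voxels: 17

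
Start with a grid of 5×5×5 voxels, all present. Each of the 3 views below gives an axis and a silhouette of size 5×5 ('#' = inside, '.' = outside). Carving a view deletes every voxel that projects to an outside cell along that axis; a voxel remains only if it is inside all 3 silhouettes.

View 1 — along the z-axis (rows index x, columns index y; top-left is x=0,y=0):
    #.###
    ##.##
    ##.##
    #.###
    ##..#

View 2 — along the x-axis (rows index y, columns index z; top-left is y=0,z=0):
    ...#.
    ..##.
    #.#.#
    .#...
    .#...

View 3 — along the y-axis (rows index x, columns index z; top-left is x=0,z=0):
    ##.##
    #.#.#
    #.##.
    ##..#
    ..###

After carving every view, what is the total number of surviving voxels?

before carving: 125 voxels (5×5×5)
V1 z: intersect with XY mask (19 set) -- 95 left
V2 x: intersect with YZ mask (8 set) -- 26 left
V3 y: intersect with XZ mask (16 set) -- 16 left

|visual hull| = 16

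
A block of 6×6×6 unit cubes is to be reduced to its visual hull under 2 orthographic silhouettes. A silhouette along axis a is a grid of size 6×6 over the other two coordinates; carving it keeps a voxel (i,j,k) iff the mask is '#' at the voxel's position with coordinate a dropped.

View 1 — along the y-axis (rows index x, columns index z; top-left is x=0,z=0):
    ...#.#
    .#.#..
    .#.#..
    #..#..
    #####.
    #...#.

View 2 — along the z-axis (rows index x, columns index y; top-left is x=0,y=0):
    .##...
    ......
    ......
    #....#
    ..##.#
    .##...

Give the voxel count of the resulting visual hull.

remaining voxels: 27

before carving: 216 voxels (6×6×6)
step 1: project along y, AND mask (15/36) → |grid| = 90
step 2: project along z, AND mask (9/36) → |grid| = 27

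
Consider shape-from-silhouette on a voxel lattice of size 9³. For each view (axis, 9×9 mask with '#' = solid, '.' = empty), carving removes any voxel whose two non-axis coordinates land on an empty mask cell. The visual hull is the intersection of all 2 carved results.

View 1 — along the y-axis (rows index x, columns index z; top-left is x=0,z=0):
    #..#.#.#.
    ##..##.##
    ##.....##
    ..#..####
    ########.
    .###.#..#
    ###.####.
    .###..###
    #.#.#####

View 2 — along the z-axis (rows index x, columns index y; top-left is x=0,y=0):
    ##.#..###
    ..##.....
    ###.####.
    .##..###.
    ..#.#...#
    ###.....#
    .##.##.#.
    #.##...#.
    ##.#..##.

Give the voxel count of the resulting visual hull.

227 voxels

initial block: 9^3 = 729
[1] y-view keeps 52 columns → grid now 468
[2] z-view keeps 41 columns → grid now 227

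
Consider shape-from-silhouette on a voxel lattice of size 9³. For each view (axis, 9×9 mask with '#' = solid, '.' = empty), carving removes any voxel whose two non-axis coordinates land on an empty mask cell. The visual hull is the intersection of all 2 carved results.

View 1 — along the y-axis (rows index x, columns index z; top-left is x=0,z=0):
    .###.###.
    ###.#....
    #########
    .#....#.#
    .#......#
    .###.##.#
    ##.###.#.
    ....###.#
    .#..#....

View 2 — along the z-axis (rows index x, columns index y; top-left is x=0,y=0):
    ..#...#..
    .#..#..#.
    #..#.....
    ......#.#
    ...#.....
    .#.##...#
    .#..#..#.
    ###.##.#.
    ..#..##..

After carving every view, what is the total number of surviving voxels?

full grid |V| = 729
after view 1 [y-axis, 42 of 81 cells solid] → remaining = 378
after view 2 [z-axis, 26 of 81 cells solid] → remaining = 122

122 voxels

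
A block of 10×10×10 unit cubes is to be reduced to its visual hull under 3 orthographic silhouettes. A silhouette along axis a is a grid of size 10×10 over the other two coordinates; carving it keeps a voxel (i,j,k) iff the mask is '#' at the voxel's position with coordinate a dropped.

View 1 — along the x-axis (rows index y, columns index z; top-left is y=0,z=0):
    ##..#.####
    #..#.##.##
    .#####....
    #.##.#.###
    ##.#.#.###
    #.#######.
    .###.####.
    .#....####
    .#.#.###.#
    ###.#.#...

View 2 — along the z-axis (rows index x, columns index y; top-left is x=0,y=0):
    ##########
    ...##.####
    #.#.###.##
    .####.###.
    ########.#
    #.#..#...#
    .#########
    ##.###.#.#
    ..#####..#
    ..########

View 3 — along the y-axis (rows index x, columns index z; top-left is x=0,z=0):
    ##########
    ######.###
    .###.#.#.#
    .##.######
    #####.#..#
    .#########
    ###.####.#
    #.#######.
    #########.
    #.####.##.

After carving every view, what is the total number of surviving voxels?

full grid |V| = 1000
V1 x: intersect with YZ mask (63 set) -- 630 left
V2 z: intersect with XY mask (73 set) -- 460 left
V3 y: intersect with XZ mask (81 set) -- 369 left

voxel count = 369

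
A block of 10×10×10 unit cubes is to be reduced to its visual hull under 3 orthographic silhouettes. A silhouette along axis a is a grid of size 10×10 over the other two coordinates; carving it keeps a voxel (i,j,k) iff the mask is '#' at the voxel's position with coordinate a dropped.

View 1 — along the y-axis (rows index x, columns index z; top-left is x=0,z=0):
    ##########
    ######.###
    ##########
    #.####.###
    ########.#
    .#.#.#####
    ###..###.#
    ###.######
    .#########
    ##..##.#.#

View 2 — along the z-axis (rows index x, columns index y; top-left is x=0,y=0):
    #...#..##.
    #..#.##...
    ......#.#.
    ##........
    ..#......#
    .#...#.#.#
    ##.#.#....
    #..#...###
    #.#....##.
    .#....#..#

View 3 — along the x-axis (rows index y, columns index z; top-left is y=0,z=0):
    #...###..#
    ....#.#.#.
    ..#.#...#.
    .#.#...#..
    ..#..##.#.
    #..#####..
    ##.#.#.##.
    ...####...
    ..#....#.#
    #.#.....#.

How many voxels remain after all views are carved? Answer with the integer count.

full grid |V| = 1000
[1] y-view keeps 84 columns → grid now 840
[2] z-view keeps 34 columns → grid now 285
[3] x-view keeps 40 columns → grid now 110

remaining voxels: 110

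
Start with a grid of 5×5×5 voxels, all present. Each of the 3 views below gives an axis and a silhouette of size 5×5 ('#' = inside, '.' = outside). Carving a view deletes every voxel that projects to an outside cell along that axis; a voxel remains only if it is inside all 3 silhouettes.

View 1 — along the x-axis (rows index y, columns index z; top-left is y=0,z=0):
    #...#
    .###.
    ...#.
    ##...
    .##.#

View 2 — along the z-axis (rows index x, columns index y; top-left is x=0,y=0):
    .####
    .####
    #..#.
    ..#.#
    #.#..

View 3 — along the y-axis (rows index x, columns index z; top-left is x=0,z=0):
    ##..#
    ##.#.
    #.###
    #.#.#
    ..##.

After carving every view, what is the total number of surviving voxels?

initial block: 5^3 = 125
[1] x-view keeps 11 columns → grid now 55
[2] z-view keeps 14 columns → grid now 29
[3] y-view keeps 15 columns → grid now 17

17 voxels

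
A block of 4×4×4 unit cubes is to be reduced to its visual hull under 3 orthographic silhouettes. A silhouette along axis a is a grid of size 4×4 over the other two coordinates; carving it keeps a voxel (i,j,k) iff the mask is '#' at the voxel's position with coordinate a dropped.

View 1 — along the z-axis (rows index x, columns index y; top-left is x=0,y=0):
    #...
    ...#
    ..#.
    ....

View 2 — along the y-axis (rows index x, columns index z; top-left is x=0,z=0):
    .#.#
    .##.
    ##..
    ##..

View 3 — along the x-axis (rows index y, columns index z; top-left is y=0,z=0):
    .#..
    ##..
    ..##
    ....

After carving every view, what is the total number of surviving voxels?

before carving: 64 voxels (4×4×4)
  1. axis=2 (XY plane), |mask|=3  ⇒  voxels=12
  2. axis=1 (XZ plane), |mask|=8  ⇒  voxels=6
  3. axis=0 (YZ plane), |mask|=5  ⇒  voxels=1

|visual hull| = 1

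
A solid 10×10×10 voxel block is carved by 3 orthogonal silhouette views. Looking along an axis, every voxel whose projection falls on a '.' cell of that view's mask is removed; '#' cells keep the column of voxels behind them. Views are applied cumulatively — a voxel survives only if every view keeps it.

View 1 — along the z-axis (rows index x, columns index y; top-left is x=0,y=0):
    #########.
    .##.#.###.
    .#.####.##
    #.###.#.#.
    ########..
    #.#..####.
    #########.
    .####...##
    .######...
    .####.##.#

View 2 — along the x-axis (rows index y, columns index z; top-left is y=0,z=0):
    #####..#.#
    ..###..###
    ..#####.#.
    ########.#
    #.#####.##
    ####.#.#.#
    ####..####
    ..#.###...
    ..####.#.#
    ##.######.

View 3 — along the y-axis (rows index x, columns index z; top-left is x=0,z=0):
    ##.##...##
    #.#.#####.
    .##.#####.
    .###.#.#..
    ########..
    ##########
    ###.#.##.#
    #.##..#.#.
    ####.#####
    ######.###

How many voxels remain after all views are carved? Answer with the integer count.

before carving: 1000 voxels (10×10×10)
[1] z-view keeps 70 columns → grid now 700
[2] x-view keeps 69 columns → grid now 485
[3] y-view keeps 73 columns → grid now 351

351 voxels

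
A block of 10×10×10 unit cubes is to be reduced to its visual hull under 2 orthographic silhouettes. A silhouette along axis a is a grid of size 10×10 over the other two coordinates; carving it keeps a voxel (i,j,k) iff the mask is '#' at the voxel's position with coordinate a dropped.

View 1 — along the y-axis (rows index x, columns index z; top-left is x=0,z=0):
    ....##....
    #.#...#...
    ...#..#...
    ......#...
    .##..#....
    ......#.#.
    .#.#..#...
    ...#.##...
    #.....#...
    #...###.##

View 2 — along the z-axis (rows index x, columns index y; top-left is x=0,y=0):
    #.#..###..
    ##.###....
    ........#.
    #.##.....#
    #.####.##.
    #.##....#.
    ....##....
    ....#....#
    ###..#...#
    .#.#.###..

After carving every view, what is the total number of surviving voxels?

before carving: 1000 voxels (10×10×10)
step 1: project along y, AND mask (27/100) → |grid| = 270
step 2: project along z, AND mask (40/100) → |grid| = 112

voxel count = 112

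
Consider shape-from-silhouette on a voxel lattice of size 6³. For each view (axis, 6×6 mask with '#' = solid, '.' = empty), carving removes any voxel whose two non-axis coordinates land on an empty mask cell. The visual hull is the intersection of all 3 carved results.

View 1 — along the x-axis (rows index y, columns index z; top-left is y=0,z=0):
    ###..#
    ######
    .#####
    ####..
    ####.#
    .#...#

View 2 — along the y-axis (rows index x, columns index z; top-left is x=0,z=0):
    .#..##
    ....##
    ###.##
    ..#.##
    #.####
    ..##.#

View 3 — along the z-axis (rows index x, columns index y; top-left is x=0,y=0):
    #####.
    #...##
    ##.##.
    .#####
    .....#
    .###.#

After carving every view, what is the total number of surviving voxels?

50 voxels

before carving: 216 voxels (6×6×6)
V1 x: intersect with YZ mask (26 set) -- 156 left
V2 y: intersect with XZ mask (21 set) -- 88 left
V3 z: intersect with XY mask (22 set) -- 50 left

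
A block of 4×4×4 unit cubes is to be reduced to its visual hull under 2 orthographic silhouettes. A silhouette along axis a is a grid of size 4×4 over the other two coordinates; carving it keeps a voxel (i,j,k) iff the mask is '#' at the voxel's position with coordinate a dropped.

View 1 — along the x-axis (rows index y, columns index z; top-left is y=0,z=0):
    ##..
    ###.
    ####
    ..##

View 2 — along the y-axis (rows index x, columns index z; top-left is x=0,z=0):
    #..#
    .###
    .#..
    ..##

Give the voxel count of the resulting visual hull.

start: 4×4×4 = 64 voxels
step 1: project along x, AND mask (11/16) → |grid| = 44
step 2: project along y, AND mask (8/16) → |grid| = 21

voxel count = 21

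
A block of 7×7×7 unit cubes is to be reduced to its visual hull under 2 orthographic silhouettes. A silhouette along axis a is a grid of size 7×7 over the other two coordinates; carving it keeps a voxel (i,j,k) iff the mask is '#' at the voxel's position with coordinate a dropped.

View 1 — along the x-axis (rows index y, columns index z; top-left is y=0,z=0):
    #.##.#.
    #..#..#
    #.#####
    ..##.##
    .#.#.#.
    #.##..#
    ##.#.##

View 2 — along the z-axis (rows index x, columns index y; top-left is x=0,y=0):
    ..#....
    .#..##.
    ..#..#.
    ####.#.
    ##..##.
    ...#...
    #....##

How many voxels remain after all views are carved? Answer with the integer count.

|visual hull| = 78

before carving: 343 voxels (7×7×7)
step 1: project along x, AND mask (29/49) → |grid| = 203
step 2: project along z, AND mask (19/49) → |grid| = 78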